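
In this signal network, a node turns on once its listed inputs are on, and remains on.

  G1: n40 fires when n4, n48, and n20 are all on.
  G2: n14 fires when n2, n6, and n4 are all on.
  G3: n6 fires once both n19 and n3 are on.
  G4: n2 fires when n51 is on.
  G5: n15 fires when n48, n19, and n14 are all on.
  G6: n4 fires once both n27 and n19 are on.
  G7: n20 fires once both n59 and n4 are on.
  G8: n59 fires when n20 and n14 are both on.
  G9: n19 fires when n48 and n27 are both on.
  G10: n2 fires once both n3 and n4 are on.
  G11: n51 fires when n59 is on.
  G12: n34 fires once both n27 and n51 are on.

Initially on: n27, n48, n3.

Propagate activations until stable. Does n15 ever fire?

n48 and n27 are on, so n19 fires (G9).
G6: n27 and n19 on → n4 on.
G3: n19 and n3 on → n6 on.
n3 and n4 are on, so n2 fires (G10).
G2: n2, n6, and n4 on → n14 on.
n48, n19, and n14 are on, so n15 fires (G5).

Yes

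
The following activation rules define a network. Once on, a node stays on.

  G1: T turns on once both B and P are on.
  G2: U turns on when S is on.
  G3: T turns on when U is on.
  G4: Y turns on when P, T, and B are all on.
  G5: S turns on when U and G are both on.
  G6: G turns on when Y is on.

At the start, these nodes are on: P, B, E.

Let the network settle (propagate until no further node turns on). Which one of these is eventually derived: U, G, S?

G

G1: B and P on → T on.
G4: P, T, and B on → Y on.
Y is on, so G turns on (G6).
S would need U and G (G5), but U never turns on. U would need S (G2), but S never turns on.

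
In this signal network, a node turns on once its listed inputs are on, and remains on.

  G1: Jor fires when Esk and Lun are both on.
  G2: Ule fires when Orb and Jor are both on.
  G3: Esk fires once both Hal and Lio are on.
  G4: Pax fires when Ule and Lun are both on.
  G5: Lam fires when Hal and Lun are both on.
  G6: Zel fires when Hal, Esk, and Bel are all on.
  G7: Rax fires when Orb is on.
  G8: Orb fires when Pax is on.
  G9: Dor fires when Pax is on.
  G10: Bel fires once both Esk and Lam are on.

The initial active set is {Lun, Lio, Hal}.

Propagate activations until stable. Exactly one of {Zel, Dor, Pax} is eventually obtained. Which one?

Hal and Lio are on, so Esk fires (G3).
Hal and Lun are on, so Lam fires (G5).
G10: Esk and Lam on → Bel on.
Hal, Esk, and Bel are on, so Zel fires (G6).
Dor would need Pax (G9), but Pax never turns on. Pax would need Ule and Lun (G4), but Ule never turns on.

Zel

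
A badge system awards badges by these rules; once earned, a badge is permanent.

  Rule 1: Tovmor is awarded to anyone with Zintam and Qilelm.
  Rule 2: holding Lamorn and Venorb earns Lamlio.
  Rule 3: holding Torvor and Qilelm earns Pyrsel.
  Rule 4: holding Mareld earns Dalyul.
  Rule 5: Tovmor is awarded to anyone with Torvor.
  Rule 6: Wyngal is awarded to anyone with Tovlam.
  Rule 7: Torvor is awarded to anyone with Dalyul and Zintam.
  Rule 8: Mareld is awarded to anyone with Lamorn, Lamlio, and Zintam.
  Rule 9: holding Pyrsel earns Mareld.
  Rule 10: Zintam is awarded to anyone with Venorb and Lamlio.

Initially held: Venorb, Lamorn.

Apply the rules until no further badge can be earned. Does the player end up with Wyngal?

No

Wyngal would need Tovlam (Rule 6), but Tovlam is never earned.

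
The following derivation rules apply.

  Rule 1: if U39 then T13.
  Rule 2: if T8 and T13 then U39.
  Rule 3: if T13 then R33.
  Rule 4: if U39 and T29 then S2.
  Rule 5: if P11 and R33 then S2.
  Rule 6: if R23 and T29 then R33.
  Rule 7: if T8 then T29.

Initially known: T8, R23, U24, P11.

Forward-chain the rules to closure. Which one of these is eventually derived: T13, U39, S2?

T8 holds, so T29 follows (Rule 7).
From R23 and T29, Rule 6 gives R33.
P11 and R33 hold, so S2 follows (Rule 5).
U39 would need T8 and T13 (Rule 2), but T13 is never established. T13 would need U39 (Rule 1), but U39 is never established.

S2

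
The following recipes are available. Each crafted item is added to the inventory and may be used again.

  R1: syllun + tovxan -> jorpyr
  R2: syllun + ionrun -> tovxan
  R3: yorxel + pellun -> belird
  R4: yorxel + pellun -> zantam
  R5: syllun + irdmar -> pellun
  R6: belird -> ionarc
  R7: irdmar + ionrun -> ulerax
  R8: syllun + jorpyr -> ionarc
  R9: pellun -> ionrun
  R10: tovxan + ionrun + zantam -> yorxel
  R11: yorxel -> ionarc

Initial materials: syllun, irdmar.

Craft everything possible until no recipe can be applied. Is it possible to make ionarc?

Using R5, syllun and irdmar make pellun.
pellun -> ionrun (R9).
Using R2, syllun and ionrun make tovxan.
Using R1, syllun and tovxan make jorpyr.
Using R8, syllun and jorpyr make ionarc.

Yes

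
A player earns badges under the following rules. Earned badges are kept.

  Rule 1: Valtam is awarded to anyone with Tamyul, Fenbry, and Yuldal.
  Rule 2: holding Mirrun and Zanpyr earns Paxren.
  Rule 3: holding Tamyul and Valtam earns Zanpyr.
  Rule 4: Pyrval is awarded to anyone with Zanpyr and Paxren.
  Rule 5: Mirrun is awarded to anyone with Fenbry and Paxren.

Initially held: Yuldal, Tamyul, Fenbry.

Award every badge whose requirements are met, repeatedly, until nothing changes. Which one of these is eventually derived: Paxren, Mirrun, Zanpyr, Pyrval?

With Tamyul, Fenbry, and Yuldal, Valtam is earned (Rule 1).
With Tamyul and Valtam, Zanpyr is earned (Rule 3).
Pyrval would need Zanpyr and Paxren (Rule 4), but Paxren is never earned. Paxren would need Mirrun and Zanpyr (Rule 2), but Mirrun is never earned. Mirrun would need Fenbry and Paxren (Rule 5), but Paxren is never earned.

Zanpyr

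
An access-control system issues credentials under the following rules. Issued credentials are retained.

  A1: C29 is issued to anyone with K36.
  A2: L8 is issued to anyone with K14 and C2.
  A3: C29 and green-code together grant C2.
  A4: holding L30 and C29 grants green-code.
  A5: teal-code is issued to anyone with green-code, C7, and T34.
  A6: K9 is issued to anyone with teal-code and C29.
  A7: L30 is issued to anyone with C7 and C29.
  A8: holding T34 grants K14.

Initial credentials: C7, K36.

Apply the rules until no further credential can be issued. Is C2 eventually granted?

Holding K36 grants C29 (A1).
Holding C7 and C29 grants L30 (A7).
Holding L30 and C29 grants green-code (A4).
Holding C29 and green-code grants C2 (A3).

Yes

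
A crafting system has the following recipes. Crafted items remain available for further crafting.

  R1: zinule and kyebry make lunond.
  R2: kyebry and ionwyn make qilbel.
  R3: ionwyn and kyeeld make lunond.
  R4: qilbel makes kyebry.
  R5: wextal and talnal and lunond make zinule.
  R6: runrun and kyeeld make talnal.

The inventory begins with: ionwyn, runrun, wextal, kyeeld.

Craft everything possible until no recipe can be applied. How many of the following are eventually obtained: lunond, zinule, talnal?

3

runrun and kyeeld → talnal (R6).
Using R3, ionwyn and kyeeld make lunond.
wextal and talnal and lunond → zinule (R5).
lunond: reached.
zinule: reached.
talnal: reached.
All 3 are reached.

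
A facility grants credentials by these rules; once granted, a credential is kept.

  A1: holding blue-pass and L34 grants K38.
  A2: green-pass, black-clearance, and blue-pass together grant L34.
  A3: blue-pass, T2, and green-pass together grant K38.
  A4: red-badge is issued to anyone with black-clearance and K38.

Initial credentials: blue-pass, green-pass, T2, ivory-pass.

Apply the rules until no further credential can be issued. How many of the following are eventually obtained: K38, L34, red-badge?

Holding blue-pass, T2, and green-pass grants K38 (A3).
K38: reached.
L34 would need green-pass, black-clearance, and blue-pass (A2), but black-clearance is never granted.
red-badge would need black-clearance and K38 (A4), but black-clearance is never granted.
Reached: K38 — 1 of the 3.

1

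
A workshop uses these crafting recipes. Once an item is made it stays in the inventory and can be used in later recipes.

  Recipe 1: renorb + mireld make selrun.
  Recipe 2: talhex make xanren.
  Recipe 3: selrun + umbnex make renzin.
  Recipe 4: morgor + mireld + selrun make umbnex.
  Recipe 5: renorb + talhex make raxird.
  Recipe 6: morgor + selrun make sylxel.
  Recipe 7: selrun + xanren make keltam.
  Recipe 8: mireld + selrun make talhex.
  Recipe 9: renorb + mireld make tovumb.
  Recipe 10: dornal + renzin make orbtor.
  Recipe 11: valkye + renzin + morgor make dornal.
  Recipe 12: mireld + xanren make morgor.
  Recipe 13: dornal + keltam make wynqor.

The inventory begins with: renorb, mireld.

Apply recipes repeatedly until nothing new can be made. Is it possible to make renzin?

Yes

renorb + mireld → selrun (Recipe 1).
Using Recipe 8, mireld and selrun make talhex.
Using Recipe 2, talhex makes xanren.
mireld + xanren → morgor (Recipe 12).
Using Recipe 4, morgor, mireld, and selrun make umbnex.
selrun + umbnex → renzin (Recipe 3).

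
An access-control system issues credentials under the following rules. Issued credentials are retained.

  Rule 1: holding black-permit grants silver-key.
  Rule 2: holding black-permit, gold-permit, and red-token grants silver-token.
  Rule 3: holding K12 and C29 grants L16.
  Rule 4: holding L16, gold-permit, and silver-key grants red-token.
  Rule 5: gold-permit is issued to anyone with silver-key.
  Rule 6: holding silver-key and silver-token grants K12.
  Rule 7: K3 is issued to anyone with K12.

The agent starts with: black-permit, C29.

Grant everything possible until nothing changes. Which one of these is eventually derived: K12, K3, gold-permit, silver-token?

Holding black-permit grants silver-key (Rule 1).
Holding silver-key grants gold-permit (Rule 5).
silver-token would need black-permit, gold-permit, and red-token (Rule 2), but red-token is never granted. K3 would need K12 (Rule 7), but K12 is never granted. K12 would need silver-key and silver-token (Rule 6), but silver-token is never granted.

gold-permit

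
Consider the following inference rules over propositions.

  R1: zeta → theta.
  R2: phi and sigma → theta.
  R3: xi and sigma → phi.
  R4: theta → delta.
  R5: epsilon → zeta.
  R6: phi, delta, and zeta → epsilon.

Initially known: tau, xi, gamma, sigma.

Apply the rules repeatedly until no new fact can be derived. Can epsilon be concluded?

epsilon would need phi, delta, and zeta (R6), but zeta is never established.

No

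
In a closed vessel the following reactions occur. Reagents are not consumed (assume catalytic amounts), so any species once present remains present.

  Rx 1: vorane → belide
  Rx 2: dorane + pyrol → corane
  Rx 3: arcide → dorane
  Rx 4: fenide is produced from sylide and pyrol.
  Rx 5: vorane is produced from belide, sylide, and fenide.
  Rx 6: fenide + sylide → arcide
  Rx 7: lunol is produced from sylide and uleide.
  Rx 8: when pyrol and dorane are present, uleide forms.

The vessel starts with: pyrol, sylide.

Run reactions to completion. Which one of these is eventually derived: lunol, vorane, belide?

lunol

sylide and pyrol present → fenide forms (Rx 4).
fenide and sylide present → arcide forms (Rx 6).
arcide present → dorane forms (Rx 3).
pyrol and dorane present → uleide forms (Rx 8).
sylide and uleide present → lunol forms (Rx 7).
vorane would need belide, sylide, and fenide (Rx 5), but belide never forms. belide would need vorane (Rx 1), but vorane never forms.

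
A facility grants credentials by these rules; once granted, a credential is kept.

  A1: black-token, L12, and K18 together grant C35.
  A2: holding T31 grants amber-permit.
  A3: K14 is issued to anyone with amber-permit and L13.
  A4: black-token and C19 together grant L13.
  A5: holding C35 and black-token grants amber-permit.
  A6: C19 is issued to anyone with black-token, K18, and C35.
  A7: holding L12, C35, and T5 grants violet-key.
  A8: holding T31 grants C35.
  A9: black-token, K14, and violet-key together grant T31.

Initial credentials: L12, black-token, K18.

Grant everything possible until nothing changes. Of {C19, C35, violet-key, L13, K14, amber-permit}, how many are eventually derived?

Holding black-token, L12, and K18 grants C35 (A1).
Holding black-token, K18, and C35 grants C19 (A6).
Holding C35 and black-token grants amber-permit (A5).
Holding black-token and C19 grants L13 (A4).
Holding amber-permit and L13 grants K14 (A3).
C19: reached.
C35: reached.
violet-key would need L12, C35, and T5 (A7), but T5 is never granted.
L13: reached.
K14: reached.
amber-permit: reached.
Reached: C19, C35, L13, K14, and amber-permit — 5 of the 6.

5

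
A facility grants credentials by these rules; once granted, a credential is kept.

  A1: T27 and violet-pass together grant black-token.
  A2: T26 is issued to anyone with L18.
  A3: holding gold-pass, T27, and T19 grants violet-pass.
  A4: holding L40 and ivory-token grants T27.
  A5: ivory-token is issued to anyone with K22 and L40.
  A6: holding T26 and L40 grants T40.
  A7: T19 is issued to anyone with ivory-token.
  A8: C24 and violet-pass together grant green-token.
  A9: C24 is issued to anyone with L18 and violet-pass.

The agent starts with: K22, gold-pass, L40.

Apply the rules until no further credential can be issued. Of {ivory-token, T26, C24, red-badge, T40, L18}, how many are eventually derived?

1

Holding K22 and L40 grants ivory-token (A5).
ivory-token: reached.
T26 would need L18 (A2), but L18 is never granted.
C24 would need L18 and violet-pass (A9), but L18 is never granted.
No rule produces red-badge, and it is not given.
T40 would need T26 and L40 (A6), but T26 is never granted.
No rule produces L18, and it is not given.
Reached: ivory-token — 1 of the 6.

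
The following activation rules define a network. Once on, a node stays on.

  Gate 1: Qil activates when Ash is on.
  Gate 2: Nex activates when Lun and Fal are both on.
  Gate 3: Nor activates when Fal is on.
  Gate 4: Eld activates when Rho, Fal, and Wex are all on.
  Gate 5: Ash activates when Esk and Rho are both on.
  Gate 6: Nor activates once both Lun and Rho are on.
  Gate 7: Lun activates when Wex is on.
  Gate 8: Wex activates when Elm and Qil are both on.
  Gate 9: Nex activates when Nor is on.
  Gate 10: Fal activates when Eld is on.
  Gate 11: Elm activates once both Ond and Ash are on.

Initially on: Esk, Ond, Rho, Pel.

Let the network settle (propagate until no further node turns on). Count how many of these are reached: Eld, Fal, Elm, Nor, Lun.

3

Esk and Rho are on, so Ash activates (Gate 5).
Gate 11: Ond and Ash on → Elm on.
Ash is on, so Qil activates (Gate 1).
Gate 8: Elm and Qil on → Wex on.
Wex is on, so Lun activates (Gate 7).
Lun and Rho are on, so Nor activates (Gate 6).
Eld would need Rho, Fal, and Wex (Gate 4), but Fal never turns on.
Fal would need Eld (Gate 10), but Eld never turns on.
Elm: reached.
Nor: reached.
Lun: reached.
Reached: Elm, Nor, and Lun — 3 of the 5.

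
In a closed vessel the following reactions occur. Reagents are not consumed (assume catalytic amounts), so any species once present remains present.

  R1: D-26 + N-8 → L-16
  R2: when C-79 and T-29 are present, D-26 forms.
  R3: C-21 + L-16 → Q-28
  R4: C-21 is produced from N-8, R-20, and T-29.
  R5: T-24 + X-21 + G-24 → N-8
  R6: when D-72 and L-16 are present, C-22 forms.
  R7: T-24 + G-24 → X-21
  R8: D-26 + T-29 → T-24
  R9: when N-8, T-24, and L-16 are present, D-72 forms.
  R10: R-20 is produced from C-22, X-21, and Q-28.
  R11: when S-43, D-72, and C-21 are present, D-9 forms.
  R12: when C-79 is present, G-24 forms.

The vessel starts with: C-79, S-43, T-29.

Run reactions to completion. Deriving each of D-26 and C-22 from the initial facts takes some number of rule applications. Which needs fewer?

D-26

D-26: C-79 and T-29 present → D-26 forms (R2). [1 rule application]
C-22: C-79 present → G-24 forms (R12). C-79 and T-29 present → D-26 forms (R2). D-26 and T-29 present → T-24 forms (R8). T-24 and G-24 present → X-21 forms (R7). T-24, X-21, and G-24 present → N-8 forms (R5). D-26 and N-8 present → L-16 forms (R1). N-8, T-24, and L-16 present → D-72 forms (R9). D-72 and L-16 present → C-22 forms (R6). [8 rule applications]
D-26 needs fewer.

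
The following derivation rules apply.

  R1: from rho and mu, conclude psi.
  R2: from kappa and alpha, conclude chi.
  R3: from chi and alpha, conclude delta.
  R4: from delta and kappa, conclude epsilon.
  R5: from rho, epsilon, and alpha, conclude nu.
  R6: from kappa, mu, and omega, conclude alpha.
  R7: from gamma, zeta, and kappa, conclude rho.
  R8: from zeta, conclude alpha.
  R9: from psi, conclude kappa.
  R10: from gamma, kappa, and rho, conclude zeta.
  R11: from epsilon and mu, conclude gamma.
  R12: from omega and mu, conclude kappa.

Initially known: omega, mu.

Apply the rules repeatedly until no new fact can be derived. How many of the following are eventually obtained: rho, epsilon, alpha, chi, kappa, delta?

omega and mu hold, so kappa follows (R12).
kappa, mu, and omega hold, so alpha follows (R6).
From kappa and alpha, R2 gives chi.
From chi and alpha, R3 gives delta.
delta and kappa hold, so epsilon follows (R4).
rho would need gamma, zeta, and kappa (R7), but zeta is never established.
epsilon: reached.
alpha: reached.
chi: reached.
kappa: reached.
delta: reached.
Reached: epsilon, alpha, chi, kappa, and delta — 5 of the 6.

5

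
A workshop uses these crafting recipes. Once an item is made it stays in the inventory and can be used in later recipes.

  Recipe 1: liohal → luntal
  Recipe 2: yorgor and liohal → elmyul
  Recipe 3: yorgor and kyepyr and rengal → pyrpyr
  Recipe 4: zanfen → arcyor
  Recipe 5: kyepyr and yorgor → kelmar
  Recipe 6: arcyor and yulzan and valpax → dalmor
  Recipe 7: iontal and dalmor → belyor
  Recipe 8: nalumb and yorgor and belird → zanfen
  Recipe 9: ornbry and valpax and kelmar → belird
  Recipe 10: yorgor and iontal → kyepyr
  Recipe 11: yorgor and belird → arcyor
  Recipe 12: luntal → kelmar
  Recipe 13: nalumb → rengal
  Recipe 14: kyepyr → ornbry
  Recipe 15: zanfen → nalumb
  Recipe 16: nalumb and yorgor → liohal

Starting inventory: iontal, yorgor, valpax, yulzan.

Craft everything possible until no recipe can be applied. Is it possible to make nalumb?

nalumb would need zanfen (Recipe 15), but zanfen is never obtained.

No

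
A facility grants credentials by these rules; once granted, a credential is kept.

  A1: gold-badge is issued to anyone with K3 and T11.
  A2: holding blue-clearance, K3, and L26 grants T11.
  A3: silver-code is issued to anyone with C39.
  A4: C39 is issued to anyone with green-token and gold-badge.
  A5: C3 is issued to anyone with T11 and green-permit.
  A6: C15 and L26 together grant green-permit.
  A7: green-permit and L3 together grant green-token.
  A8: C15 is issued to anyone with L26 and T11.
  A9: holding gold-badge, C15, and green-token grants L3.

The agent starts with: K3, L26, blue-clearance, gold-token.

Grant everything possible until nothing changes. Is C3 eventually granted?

Yes

Holding blue-clearance, K3, and L26 grants T11 (A2).
Holding L26 and T11 grants C15 (A8).
Holding C15 and L26 grants green-permit (A6).
Holding T11 and green-permit grants C3 (A5).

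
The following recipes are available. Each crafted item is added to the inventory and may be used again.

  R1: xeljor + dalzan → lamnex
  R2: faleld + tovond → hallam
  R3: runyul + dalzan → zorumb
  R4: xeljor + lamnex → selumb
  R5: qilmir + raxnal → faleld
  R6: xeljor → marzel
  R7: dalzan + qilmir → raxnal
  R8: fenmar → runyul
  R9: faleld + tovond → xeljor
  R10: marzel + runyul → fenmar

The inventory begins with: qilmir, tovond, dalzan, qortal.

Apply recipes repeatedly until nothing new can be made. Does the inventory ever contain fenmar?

No

fenmar would need marzel and runyul (R10), but runyul is never obtained.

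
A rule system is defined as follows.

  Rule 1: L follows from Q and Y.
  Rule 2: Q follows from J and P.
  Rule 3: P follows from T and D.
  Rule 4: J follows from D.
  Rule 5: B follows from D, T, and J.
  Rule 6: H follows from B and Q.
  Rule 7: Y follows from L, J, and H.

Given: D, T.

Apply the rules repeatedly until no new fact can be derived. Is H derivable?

Yes

T and D hold, so P follows (Rule 3).
From D, Rule 4 gives J.
From J and P, Rule 2 gives Q.
From D, T, and J, Rule 5 gives B.
B and Q hold, so H follows (Rule 6).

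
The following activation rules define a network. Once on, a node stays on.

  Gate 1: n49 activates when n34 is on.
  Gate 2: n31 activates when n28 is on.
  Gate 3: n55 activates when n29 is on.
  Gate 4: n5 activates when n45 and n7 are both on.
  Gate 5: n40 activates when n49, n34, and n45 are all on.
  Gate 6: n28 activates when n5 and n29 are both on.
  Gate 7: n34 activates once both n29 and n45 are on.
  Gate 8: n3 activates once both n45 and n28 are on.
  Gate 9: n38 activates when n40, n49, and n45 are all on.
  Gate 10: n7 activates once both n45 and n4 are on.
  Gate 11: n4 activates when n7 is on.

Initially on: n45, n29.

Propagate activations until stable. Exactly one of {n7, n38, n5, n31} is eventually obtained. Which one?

Gate 7: n29 and n45 on → n34 on.
n34 is on, so n49 activates (Gate 1).
n49, n34, and n45 are on, so n40 activates (Gate 5).
Gate 9: n40, n49, and n45 on → n38 on.
n7 would need n45 and n4 (Gate 10), but n4 never turns on. n5 would need n45 and n7 (Gate 4), but n7 never turns on. n31 would need n28 (Gate 2), but n28 never turns on.

n38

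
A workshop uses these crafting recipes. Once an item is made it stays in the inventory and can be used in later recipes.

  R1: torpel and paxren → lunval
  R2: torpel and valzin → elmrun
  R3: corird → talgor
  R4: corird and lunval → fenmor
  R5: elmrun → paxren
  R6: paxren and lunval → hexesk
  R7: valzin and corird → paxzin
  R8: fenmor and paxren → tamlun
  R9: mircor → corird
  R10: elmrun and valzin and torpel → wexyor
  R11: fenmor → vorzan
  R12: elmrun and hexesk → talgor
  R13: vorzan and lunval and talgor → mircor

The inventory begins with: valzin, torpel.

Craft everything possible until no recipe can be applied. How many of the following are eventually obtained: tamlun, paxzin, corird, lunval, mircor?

1

torpel and valzin → elmrun (R2).
Using R5, elmrun makes paxren.
torpel and paxren → lunval (R1).
tamlun would need fenmor and paxren (R8), but fenmor is never obtained.
paxzin would need valzin and corird (R7), but corird is never obtained.
corird would need mircor (R9), but mircor is never obtained.
lunval: reached.
mircor would need vorzan, lunval, and talgor (R13), but vorzan is never obtained.
Reached: lunval — 1 of the 5.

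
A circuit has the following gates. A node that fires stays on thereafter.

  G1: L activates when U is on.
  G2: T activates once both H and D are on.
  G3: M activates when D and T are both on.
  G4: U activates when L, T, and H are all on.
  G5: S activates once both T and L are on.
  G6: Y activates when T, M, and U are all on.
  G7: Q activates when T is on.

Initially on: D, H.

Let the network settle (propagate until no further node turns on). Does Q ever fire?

H and D are on, so T activates (G2).
T is on, so Q activates (G7).

Yes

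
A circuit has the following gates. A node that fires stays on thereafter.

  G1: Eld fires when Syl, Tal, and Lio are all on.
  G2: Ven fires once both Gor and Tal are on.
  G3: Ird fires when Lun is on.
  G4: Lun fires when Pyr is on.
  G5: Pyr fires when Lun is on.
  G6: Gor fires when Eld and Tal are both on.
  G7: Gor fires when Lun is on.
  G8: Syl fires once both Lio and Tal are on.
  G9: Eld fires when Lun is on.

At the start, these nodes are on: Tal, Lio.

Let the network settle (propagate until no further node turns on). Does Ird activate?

No

Ird would need Lun (G3), but Lun never turns on.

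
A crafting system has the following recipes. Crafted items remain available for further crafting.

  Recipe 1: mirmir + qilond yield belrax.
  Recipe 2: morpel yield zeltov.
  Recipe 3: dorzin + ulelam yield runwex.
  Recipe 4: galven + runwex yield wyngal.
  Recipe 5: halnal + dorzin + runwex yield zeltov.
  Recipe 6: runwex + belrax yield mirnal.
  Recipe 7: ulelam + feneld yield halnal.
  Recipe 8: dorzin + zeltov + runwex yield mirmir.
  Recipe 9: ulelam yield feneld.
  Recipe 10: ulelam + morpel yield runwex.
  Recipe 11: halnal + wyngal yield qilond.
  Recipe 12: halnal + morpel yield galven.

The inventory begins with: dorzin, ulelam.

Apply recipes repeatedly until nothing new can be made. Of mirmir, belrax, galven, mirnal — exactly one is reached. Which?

mirmir

ulelam → feneld (Recipe 9).
Using Recipe 3, dorzin and ulelam make runwex.
Using Recipe 7, ulelam and feneld make halnal.
Using Recipe 5, halnal, dorzin, and runwex make zeltov.
dorzin + zeltov + runwex → mirmir (Recipe 8).
galven would need halnal and morpel (Recipe 12), but morpel is never obtained. mirnal would need runwex and belrax (Recipe 6), but belrax is never obtained. belrax would need mirmir and qilond (Recipe 1), but qilond is never obtained.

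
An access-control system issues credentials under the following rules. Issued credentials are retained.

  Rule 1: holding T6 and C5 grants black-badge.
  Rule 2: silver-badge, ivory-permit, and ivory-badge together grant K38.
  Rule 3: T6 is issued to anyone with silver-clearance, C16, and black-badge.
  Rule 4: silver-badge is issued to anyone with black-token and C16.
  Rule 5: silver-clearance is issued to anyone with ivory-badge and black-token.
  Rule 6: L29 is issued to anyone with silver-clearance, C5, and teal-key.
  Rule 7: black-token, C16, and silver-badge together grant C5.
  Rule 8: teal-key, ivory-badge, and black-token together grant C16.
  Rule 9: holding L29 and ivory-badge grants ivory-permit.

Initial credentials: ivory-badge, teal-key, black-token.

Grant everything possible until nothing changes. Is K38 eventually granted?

Yes

Holding teal-key, ivory-badge, and black-token grants C16 (Rule 8).
Holding ivory-badge and black-token grants silver-clearance (Rule 5).
Holding black-token and C16 grants silver-badge (Rule 4).
Holding black-token, C16, and silver-badge grants C5 (Rule 7).
Holding silver-clearance, C5, and teal-key grants L29 (Rule 6).
Holding L29 and ivory-badge grants ivory-permit (Rule 9).
Holding silver-badge, ivory-permit, and ivory-badge grants K38 (Rule 2).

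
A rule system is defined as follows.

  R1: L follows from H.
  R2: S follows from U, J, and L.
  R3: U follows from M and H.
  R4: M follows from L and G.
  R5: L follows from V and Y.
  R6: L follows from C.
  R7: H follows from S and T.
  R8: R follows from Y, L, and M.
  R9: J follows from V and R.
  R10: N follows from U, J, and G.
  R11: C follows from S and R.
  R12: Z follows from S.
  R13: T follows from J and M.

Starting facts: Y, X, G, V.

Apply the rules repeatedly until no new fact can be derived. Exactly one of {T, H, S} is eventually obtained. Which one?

T

From V and Y, R5 gives L.
L and G hold, so M follows (R4).
From Y, L, and M, R8 gives R.
From V and R, R9 gives J.
From J and M, R13 gives T.
S would need U, J, and L (R2), but U is never established. H would need S and T (R7), but S is never established.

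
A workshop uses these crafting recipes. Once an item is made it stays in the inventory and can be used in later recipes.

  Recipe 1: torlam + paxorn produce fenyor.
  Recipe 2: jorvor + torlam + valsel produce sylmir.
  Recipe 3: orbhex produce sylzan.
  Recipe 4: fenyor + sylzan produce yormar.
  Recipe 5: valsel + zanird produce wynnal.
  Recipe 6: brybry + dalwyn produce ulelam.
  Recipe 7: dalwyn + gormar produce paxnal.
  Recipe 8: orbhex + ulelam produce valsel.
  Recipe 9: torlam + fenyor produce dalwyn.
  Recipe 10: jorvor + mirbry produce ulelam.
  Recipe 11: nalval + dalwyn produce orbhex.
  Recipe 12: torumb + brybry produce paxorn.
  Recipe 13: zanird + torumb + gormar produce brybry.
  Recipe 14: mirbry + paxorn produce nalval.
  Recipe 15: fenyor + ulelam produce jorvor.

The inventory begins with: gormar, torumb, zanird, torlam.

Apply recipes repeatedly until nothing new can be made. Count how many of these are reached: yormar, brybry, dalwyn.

Using Recipe 13, zanird, torumb, and gormar make brybry.
torumb + brybry → paxorn (Recipe 12).
Using Recipe 1, torlam and paxorn make fenyor.
torlam + fenyor → dalwyn (Recipe 9).
yormar would need fenyor and sylzan (Recipe 4), but sylzan is never obtained.
brybry: reached.
dalwyn: reached.
Reached: brybry and dalwyn — 2 of the 3.

2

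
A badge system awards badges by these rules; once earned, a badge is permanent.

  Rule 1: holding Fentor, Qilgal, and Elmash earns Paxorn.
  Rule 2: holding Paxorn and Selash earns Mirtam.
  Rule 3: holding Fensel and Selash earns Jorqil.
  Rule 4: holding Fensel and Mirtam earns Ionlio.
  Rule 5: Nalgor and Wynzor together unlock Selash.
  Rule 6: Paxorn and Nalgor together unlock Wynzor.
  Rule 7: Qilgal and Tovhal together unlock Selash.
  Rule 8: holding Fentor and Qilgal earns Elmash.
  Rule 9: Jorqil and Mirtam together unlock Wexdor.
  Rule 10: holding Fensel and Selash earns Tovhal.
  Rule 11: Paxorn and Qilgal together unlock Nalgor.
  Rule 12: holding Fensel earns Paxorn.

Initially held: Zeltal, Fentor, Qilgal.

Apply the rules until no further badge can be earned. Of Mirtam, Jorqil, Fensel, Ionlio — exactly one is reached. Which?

With Fentor and Qilgal, Elmash is earned (Rule 8).
With Fentor, Qilgal, and Elmash, Paxorn is earned (Rule 1).
With Paxorn and Qilgal, Nalgor is earned (Rule 11).
With Paxorn and Nalgor, Wynzor is earned (Rule 6).
With Nalgor and Wynzor, Selash is earned (Rule 5).
With Paxorn and Selash, Mirtam is earned (Rule 2).
Jorqil would need Fensel and Selash (Rule 3), but Fensel is never earned. No rule produces Fensel, and it is not given. Ionlio would need Fensel and Mirtam (Rule 4), but Fensel is never earned.

Mirtam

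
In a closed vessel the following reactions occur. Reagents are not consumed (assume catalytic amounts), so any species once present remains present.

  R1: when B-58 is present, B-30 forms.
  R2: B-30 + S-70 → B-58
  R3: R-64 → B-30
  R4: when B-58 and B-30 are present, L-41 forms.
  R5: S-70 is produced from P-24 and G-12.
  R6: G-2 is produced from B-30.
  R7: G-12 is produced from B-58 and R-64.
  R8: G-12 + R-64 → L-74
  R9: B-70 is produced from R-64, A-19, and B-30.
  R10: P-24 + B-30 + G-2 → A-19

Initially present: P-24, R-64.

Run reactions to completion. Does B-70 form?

R-64 present → B-30 forms (R3).
B-30 present → G-2 forms (R6).
P-24, B-30, and G-2 present → A-19 forms (R10).
R-64, A-19, and B-30 present → B-70 forms (R9).

Yes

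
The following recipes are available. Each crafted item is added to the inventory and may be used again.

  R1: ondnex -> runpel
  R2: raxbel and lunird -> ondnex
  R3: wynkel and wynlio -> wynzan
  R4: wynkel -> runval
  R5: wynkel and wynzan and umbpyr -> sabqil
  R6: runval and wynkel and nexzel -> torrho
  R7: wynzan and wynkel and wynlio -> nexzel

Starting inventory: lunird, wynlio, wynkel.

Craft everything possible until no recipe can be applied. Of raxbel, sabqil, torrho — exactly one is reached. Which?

wynkel -> runval (R4).
Using R3, wynkel and wynlio make wynzan.
wynzan and wynkel and wynlio -> nexzel (R7).
Using R6, runval, wynkel, and nexzel make torrho.
sabqil would need wynkel, wynzan, and umbpyr (R5), but umbpyr is never obtained. No rule produces raxbel, and it is not given.

torrho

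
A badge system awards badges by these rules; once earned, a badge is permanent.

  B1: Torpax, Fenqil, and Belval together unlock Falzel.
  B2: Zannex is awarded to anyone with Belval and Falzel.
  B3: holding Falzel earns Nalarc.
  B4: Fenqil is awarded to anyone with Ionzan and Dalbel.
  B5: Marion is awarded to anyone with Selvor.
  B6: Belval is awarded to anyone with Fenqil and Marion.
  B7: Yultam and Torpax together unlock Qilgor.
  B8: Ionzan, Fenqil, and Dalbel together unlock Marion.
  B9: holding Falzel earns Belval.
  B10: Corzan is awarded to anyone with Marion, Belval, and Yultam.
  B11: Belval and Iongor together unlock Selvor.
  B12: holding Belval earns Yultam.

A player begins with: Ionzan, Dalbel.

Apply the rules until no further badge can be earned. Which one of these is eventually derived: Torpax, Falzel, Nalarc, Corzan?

Corzan

With Ionzan and Dalbel, Fenqil is earned (B4).
With Ionzan, Fenqil, and Dalbel, Marion is earned (B8).
With Fenqil and Marion, Belval is earned (B6).
With Belval, Yultam is earned (B12).
With Marion, Belval, and Yultam, Corzan is earned (B10).
Falzel would need Torpax, Fenqil, and Belval (B1), but Torpax is never earned. Nalarc would need Falzel (B3), but Falzel is never earned. No rule produces Torpax, and it is not given.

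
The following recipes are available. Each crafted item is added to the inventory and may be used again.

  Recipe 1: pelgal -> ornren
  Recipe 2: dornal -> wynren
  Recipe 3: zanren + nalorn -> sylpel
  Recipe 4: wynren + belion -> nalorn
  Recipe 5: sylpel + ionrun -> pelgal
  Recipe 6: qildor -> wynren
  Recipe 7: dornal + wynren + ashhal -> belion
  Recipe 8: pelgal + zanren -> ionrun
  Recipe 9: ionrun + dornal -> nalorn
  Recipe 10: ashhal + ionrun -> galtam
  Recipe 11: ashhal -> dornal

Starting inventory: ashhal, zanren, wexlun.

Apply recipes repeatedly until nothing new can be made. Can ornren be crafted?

ornren would need pelgal (Recipe 1), but pelgal is never obtained.

No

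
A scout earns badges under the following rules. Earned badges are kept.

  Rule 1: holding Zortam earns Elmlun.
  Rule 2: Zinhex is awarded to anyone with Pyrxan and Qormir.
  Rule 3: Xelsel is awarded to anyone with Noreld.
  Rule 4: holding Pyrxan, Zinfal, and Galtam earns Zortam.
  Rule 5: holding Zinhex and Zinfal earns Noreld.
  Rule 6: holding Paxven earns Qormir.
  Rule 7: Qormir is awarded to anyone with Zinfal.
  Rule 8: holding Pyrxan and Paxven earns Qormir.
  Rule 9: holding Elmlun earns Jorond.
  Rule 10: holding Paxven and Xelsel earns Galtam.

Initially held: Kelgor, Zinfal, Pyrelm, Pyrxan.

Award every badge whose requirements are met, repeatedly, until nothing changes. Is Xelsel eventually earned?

Yes

With Zinfal, Qormir is earned (Rule 7).
With Pyrxan and Qormir, Zinhex is earned (Rule 2).
With Zinhex and Zinfal, Noreld is earned (Rule 5).
With Noreld, Xelsel is earned (Rule 3).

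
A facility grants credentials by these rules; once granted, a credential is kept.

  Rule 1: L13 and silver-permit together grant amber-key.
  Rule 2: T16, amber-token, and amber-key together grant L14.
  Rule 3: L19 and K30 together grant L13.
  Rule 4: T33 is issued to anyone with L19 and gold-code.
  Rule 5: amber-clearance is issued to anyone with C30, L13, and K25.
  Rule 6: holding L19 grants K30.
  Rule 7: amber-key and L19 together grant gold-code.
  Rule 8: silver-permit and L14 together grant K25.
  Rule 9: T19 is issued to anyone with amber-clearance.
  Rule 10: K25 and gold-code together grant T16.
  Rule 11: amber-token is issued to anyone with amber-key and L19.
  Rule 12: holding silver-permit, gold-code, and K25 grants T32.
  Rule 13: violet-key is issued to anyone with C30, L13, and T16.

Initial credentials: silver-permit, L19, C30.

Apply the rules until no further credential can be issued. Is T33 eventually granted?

Holding L19 grants K30 (Rule 6).
Holding L19 and K30 grants L13 (Rule 3).
Holding L13 and silver-permit grants amber-key (Rule 1).
Holding amber-key and L19 grants gold-code (Rule 7).
Holding L19 and gold-code grants T33 (Rule 4).

Yes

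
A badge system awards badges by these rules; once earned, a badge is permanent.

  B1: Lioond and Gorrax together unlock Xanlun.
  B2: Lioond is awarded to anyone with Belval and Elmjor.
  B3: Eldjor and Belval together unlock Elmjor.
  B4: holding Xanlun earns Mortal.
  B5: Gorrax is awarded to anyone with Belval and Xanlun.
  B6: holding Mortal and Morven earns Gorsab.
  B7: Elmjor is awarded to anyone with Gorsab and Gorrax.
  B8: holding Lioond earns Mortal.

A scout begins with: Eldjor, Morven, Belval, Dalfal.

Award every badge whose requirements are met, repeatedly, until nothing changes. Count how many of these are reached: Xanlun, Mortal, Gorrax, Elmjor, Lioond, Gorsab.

4

With Eldjor and Belval, Elmjor is earned (B3).
With Belval and Elmjor, Lioond is earned (B2).
With Lioond, Mortal is earned (B8).
With Mortal and Morven, Gorsab is earned (B6).
Xanlun would need Lioond and Gorrax (B1), but Gorrax is never earned.
Mortal: reached.
Gorrax would need Belval and Xanlun (B5), but Xanlun is never earned.
Elmjor: reached.
Lioond: reached.
Gorsab: reached.
Reached: Mortal, Elmjor, Lioond, and Gorsab — 4 of the 6.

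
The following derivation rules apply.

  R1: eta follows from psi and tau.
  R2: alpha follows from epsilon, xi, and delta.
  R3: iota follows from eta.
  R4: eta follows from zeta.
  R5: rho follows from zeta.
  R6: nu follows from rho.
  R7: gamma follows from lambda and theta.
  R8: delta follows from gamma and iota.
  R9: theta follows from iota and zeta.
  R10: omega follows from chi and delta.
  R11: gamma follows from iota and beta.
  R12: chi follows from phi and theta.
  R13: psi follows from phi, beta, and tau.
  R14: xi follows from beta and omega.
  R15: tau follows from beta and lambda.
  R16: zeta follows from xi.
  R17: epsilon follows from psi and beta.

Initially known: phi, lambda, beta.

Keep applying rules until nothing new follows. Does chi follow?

No

chi would need phi and theta (R12), but theta is never established.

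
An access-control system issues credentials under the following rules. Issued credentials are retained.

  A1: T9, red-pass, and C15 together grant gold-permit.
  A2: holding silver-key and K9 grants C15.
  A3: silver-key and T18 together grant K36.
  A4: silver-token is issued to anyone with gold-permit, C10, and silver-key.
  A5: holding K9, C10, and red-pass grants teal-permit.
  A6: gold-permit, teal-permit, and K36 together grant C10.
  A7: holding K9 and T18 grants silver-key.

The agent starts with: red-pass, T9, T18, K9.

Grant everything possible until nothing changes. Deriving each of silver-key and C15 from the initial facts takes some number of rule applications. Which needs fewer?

silver-key: Holding K9 and T18 grants silver-key (A7). [1 rule application]
C15: Holding K9 and T18 grants silver-key (A7). Holding silver-key and K9 grants C15 (A2). [2 rule applications]
silver-key needs fewer.

silver-key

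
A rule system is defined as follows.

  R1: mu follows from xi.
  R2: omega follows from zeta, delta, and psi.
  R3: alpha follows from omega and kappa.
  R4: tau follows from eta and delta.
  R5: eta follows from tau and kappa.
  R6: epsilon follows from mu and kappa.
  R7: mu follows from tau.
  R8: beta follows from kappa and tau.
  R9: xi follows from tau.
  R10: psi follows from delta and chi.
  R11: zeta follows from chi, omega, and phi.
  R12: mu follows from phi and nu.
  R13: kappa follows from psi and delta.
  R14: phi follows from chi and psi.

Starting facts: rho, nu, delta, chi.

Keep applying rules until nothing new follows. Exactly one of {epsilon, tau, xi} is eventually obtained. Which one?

epsilon

delta and chi hold, so psi follows (R10).
From chi and psi, R14 gives phi.
psi and delta hold, so kappa follows (R13).
From phi and nu, R12 gives mu.
mu and kappa hold, so epsilon follows (R6).
tau would need eta and delta (R4), but eta is never established. xi would need tau (R9), but tau is never established.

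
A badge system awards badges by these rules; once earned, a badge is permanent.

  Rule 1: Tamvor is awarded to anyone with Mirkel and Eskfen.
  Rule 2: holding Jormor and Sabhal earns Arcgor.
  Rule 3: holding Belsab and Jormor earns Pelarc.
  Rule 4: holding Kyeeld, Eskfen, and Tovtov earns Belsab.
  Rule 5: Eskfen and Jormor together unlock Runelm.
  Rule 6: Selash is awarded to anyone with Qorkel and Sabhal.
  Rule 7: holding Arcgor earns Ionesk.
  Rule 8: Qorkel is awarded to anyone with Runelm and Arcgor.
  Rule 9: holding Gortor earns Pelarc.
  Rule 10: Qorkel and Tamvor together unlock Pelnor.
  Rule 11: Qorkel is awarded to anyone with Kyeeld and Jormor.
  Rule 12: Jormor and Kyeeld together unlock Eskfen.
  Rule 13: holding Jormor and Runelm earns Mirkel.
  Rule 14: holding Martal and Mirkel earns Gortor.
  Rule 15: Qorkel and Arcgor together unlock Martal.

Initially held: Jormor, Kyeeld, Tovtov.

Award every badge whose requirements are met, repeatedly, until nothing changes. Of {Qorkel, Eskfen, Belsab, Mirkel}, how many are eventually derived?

With Kyeeld and Jormor, Qorkel is earned (Rule 11).
With Jormor and Kyeeld, Eskfen is earned (Rule 12).
With Kyeeld, Eskfen, and Tovtov, Belsab is earned (Rule 4).
With Eskfen and Jormor, Runelm is earned (Rule 5).
With Jormor and Runelm, Mirkel is earned (Rule 13).
Qorkel: reached.
Eskfen: reached.
Belsab: reached.
Mirkel: reached.
All 4 are reached.

4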